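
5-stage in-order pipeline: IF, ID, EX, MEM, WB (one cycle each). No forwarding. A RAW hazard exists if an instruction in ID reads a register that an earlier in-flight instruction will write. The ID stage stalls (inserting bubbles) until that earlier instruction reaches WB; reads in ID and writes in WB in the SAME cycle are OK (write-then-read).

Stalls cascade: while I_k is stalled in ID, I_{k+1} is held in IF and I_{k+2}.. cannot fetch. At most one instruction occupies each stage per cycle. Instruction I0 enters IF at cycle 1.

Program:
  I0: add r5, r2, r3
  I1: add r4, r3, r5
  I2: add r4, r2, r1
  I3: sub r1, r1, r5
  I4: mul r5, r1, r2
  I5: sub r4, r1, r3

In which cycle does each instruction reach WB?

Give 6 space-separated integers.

I0 add r5 <- r2,r3: IF@1 ID@2 stall=0 (-) EX@3 MEM@4 WB@5
I1 add r4 <- r3,r5: IF@2 ID@3 stall=2 (RAW on I0.r5 (WB@5)) EX@6 MEM@7 WB@8
I2 add r4 <- r2,r1: IF@3 ID@6 stall=0 (-) EX@7 MEM@8 WB@9
I3 sub r1 <- r1,r5: IF@6 ID@7 stall=0 (-) EX@8 MEM@9 WB@10
I4 mul r5 <- r1,r2: IF@7 ID@8 stall=2 (RAW on I3.r1 (WB@10)) EX@11 MEM@12 WB@13
I5 sub r4 <- r1,r3: IF@8 ID@11 stall=0 (-) EX@12 MEM@13 WB@14

Answer: 5 8 9 10 13 14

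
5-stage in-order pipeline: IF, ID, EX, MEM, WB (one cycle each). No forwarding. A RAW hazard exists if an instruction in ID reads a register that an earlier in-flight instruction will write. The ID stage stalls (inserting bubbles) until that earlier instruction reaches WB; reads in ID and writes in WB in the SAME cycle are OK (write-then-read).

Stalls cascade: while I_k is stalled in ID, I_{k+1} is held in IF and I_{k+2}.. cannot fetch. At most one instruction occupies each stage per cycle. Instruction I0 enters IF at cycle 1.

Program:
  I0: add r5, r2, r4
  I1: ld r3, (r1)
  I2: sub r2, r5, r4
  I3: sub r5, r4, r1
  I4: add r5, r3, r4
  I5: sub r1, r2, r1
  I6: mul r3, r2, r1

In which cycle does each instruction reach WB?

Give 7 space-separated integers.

I0 add r5 <- r2,r4: IF@1 ID@2 stall=0 (-) EX@3 MEM@4 WB@5
I1 ld r3 <- r1: IF@2 ID@3 stall=0 (-) EX@4 MEM@5 WB@6
I2 sub r2 <- r5,r4: IF@3 ID@4 stall=1 (RAW on I0.r5 (WB@5)) EX@6 MEM@7 WB@8
I3 sub r5 <- r4,r1: IF@4 ID@6 stall=0 (-) EX@7 MEM@8 WB@9
I4 add r5 <- r3,r4: IF@6 ID@7 stall=0 (-) EX@8 MEM@9 WB@10
I5 sub r1 <- r2,r1: IF@7 ID@8 stall=0 (-) EX@9 MEM@10 WB@11
I6 mul r3 <- r2,r1: IF@8 ID@9 stall=2 (RAW on I5.r1 (WB@11)) EX@12 MEM@13 WB@14

Answer: 5 6 8 9 10 11 14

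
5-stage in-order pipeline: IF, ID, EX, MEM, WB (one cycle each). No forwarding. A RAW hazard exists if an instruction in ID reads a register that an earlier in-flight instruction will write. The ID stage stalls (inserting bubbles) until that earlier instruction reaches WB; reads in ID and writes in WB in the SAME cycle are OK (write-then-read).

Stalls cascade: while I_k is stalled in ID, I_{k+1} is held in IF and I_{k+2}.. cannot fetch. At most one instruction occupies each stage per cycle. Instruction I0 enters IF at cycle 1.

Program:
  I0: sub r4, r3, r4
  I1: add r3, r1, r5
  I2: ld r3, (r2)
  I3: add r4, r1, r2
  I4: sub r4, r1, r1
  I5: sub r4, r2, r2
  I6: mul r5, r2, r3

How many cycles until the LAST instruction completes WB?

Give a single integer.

Answer: 11

Derivation:
I0 sub r4 <- r3,r4: IF@1 ID@2 stall=0 (-) EX@3 MEM@4 WB@5
I1 add r3 <- r1,r5: IF@2 ID@3 stall=0 (-) EX@4 MEM@5 WB@6
I2 ld r3 <- r2: IF@3 ID@4 stall=0 (-) EX@5 MEM@6 WB@7
I3 add r4 <- r1,r2: IF@4 ID@5 stall=0 (-) EX@6 MEM@7 WB@8
I4 sub r4 <- r1,r1: IF@5 ID@6 stall=0 (-) EX@7 MEM@8 WB@9
I5 sub r4 <- r2,r2: IF@6 ID@7 stall=0 (-) EX@8 MEM@9 WB@10
I6 mul r5 <- r2,r3: IF@7 ID@8 stall=0 (-) EX@9 MEM@10 WB@11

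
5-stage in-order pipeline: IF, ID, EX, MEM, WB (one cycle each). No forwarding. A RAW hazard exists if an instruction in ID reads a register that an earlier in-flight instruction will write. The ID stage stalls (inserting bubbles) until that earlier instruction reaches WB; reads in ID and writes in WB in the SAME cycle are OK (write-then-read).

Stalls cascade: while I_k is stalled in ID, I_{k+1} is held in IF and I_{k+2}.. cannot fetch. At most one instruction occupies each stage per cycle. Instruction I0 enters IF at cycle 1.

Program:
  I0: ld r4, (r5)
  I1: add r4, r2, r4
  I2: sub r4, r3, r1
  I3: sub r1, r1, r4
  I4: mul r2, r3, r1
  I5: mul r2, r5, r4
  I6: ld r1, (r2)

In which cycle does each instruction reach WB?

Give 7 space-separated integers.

I0 ld r4 <- r5: IF@1 ID@2 stall=0 (-) EX@3 MEM@4 WB@5
I1 add r4 <- r2,r4: IF@2 ID@3 stall=2 (RAW on I0.r4 (WB@5)) EX@6 MEM@7 WB@8
I2 sub r4 <- r3,r1: IF@3 ID@6 stall=0 (-) EX@7 MEM@8 WB@9
I3 sub r1 <- r1,r4: IF@6 ID@7 stall=2 (RAW on I2.r4 (WB@9)) EX@10 MEM@11 WB@12
I4 mul r2 <- r3,r1: IF@7 ID@10 stall=2 (RAW on I3.r1 (WB@12)) EX@13 MEM@14 WB@15
I5 mul r2 <- r5,r4: IF@10 ID@13 stall=0 (-) EX@14 MEM@15 WB@16
I6 ld r1 <- r2: IF@13 ID@14 stall=2 (RAW on I5.r2 (WB@16)) EX@17 MEM@18 WB@19

Answer: 5 8 9 12 15 16 19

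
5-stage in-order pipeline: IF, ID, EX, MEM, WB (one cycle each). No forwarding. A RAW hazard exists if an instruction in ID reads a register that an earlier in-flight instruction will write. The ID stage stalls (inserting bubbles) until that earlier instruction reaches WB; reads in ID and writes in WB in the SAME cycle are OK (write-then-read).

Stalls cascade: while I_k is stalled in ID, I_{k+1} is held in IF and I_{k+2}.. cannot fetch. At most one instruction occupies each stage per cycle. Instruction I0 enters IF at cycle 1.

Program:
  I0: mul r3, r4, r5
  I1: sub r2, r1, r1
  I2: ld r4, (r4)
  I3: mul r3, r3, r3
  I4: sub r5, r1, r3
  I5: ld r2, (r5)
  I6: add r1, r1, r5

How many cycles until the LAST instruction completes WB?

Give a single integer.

I0 mul r3 <- r4,r5: IF@1 ID@2 stall=0 (-) EX@3 MEM@4 WB@5
I1 sub r2 <- r1,r1: IF@2 ID@3 stall=0 (-) EX@4 MEM@5 WB@6
I2 ld r4 <- r4: IF@3 ID@4 stall=0 (-) EX@5 MEM@6 WB@7
I3 mul r3 <- r3,r3: IF@4 ID@5 stall=0 (-) EX@6 MEM@7 WB@8
I4 sub r5 <- r1,r3: IF@5 ID@6 stall=2 (RAW on I3.r3 (WB@8)) EX@9 MEM@10 WB@11
I5 ld r2 <- r5: IF@6 ID@9 stall=2 (RAW on I4.r5 (WB@11)) EX@12 MEM@13 WB@14
I6 add r1 <- r1,r5: IF@9 ID@12 stall=0 (-) EX@13 MEM@14 WB@15

Answer: 15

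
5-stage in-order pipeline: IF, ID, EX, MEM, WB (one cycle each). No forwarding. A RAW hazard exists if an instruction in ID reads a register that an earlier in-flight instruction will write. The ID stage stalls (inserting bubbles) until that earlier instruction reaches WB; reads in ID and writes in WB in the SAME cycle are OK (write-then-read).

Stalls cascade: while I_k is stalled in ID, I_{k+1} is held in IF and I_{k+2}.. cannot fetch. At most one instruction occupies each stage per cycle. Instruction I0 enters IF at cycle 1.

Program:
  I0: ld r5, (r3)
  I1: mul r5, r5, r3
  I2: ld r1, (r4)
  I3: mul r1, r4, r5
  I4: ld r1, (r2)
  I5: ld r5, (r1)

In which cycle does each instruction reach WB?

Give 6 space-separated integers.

I0 ld r5 <- r3: IF@1 ID@2 stall=0 (-) EX@3 MEM@4 WB@5
I1 mul r5 <- r5,r3: IF@2 ID@3 stall=2 (RAW on I0.r5 (WB@5)) EX@6 MEM@7 WB@8
I2 ld r1 <- r4: IF@3 ID@6 stall=0 (-) EX@7 MEM@8 WB@9
I3 mul r1 <- r4,r5: IF@6 ID@7 stall=1 (RAW on I1.r5 (WB@8)) EX@9 MEM@10 WB@11
I4 ld r1 <- r2: IF@7 ID@9 stall=0 (-) EX@10 MEM@11 WB@12
I5 ld r5 <- r1: IF@9 ID@10 stall=2 (RAW on I4.r1 (WB@12)) EX@13 MEM@14 WB@15

Answer: 5 8 9 11 12 15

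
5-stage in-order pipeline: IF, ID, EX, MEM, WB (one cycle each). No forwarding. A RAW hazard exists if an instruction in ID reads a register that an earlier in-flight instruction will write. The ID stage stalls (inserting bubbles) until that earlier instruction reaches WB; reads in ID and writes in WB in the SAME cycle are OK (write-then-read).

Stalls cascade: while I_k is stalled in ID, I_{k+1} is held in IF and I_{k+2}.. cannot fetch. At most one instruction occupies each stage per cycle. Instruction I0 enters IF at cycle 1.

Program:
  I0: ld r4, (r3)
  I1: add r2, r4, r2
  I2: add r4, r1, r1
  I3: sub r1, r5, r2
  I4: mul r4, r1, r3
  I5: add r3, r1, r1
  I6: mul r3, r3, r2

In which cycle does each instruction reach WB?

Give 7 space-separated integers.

Answer: 5 8 9 11 14 15 18

Derivation:
I0 ld r4 <- r3: IF@1 ID@2 stall=0 (-) EX@3 MEM@4 WB@5
I1 add r2 <- r4,r2: IF@2 ID@3 stall=2 (RAW on I0.r4 (WB@5)) EX@6 MEM@7 WB@8
I2 add r4 <- r1,r1: IF@3 ID@6 stall=0 (-) EX@7 MEM@8 WB@9
I3 sub r1 <- r5,r2: IF@6 ID@7 stall=1 (RAW on I1.r2 (WB@8)) EX@9 MEM@10 WB@11
I4 mul r4 <- r1,r3: IF@7 ID@9 stall=2 (RAW on I3.r1 (WB@11)) EX@12 MEM@13 WB@14
I5 add r3 <- r1,r1: IF@9 ID@12 stall=0 (-) EX@13 MEM@14 WB@15
I6 mul r3 <- r3,r2: IF@12 ID@13 stall=2 (RAW on I5.r3 (WB@15)) EX@16 MEM@17 WB@18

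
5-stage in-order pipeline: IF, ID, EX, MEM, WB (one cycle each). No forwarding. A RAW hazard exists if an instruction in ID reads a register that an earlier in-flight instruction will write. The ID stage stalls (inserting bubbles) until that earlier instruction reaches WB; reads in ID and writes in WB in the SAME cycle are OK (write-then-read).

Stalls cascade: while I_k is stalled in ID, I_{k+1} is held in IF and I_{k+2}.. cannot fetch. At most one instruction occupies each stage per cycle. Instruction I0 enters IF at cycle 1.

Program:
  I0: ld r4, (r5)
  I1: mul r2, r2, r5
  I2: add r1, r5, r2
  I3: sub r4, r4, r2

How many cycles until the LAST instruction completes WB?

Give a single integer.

Answer: 10

Derivation:
I0 ld r4 <- r5: IF@1 ID@2 stall=0 (-) EX@3 MEM@4 WB@5
I1 mul r2 <- r2,r5: IF@2 ID@3 stall=0 (-) EX@4 MEM@5 WB@6
I2 add r1 <- r5,r2: IF@3 ID@4 stall=2 (RAW on I1.r2 (WB@6)) EX@7 MEM@8 WB@9
I3 sub r4 <- r4,r2: IF@4 ID@7 stall=0 (-) EX@8 MEM@9 WB@10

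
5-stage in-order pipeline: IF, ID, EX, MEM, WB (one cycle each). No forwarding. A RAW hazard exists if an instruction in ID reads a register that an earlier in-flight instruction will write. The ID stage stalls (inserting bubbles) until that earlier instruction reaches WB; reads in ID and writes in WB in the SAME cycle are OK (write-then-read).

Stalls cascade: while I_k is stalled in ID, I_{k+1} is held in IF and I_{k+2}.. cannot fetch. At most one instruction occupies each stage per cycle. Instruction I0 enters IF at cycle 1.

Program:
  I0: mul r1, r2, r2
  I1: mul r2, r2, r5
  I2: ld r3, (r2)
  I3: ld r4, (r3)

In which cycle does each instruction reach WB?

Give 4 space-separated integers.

Answer: 5 6 9 12

Derivation:
I0 mul r1 <- r2,r2: IF@1 ID@2 stall=0 (-) EX@3 MEM@4 WB@5
I1 mul r2 <- r2,r5: IF@2 ID@3 stall=0 (-) EX@4 MEM@5 WB@6
I2 ld r3 <- r2: IF@3 ID@4 stall=2 (RAW on I1.r2 (WB@6)) EX@7 MEM@8 WB@9
I3 ld r4 <- r3: IF@4 ID@7 stall=2 (RAW on I2.r3 (WB@9)) EX@10 MEM@11 WB@12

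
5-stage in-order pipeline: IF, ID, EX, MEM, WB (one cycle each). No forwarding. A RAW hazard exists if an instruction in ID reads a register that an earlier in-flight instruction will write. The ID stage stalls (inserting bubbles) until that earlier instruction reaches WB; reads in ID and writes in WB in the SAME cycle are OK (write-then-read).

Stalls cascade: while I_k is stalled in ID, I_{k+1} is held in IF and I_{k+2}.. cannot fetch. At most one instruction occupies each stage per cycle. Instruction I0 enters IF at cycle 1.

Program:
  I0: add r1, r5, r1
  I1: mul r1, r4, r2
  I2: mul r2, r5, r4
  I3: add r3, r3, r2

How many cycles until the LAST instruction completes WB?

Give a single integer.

I0 add r1 <- r5,r1: IF@1 ID@2 stall=0 (-) EX@3 MEM@4 WB@5
I1 mul r1 <- r4,r2: IF@2 ID@3 stall=0 (-) EX@4 MEM@5 WB@6
I2 mul r2 <- r5,r4: IF@3 ID@4 stall=0 (-) EX@5 MEM@6 WB@7
I3 add r3 <- r3,r2: IF@4 ID@5 stall=2 (RAW on I2.r2 (WB@7)) EX@8 MEM@9 WB@10

Answer: 10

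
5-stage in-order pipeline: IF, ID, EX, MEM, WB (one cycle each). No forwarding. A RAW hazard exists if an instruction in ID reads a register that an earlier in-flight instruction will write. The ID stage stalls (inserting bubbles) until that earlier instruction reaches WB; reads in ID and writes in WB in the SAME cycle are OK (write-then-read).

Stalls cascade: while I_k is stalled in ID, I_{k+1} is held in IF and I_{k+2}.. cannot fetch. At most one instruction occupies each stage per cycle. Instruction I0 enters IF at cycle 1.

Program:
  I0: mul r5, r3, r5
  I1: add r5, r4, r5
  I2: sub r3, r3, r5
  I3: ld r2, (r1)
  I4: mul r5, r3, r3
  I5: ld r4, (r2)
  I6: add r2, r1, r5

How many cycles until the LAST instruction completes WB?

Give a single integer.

I0 mul r5 <- r3,r5: IF@1 ID@2 stall=0 (-) EX@3 MEM@4 WB@5
I1 add r5 <- r4,r5: IF@2 ID@3 stall=2 (RAW on I0.r5 (WB@5)) EX@6 MEM@7 WB@8
I2 sub r3 <- r3,r5: IF@3 ID@6 stall=2 (RAW on I1.r5 (WB@8)) EX@9 MEM@10 WB@11
I3 ld r2 <- r1: IF@6 ID@9 stall=0 (-) EX@10 MEM@11 WB@12
I4 mul r5 <- r3,r3: IF@9 ID@10 stall=1 (RAW on I2.r3 (WB@11)) EX@12 MEM@13 WB@14
I5 ld r4 <- r2: IF@10 ID@12 stall=0 (-) EX@13 MEM@14 WB@15
I6 add r2 <- r1,r5: IF@12 ID@13 stall=1 (RAW on I4.r5 (WB@14)) EX@15 MEM@16 WB@17

Answer: 17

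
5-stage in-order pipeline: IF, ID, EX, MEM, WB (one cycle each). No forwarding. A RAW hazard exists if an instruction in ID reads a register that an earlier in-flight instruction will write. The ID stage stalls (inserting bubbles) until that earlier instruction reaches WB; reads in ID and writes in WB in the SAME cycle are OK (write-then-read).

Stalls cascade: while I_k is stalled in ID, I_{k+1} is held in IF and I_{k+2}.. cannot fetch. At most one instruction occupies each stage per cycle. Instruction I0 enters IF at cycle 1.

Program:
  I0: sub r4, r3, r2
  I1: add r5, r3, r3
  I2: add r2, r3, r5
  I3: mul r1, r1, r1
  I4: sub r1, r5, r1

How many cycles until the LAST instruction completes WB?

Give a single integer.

I0 sub r4 <- r3,r2: IF@1 ID@2 stall=0 (-) EX@3 MEM@4 WB@5
I1 add r5 <- r3,r3: IF@2 ID@3 stall=0 (-) EX@4 MEM@5 WB@6
I2 add r2 <- r3,r5: IF@3 ID@4 stall=2 (RAW on I1.r5 (WB@6)) EX@7 MEM@8 WB@9
I3 mul r1 <- r1,r1: IF@4 ID@7 stall=0 (-) EX@8 MEM@9 WB@10
I4 sub r1 <- r5,r1: IF@7 ID@8 stall=2 (RAW on I3.r1 (WB@10)) EX@11 MEM@12 WB@13

Answer: 13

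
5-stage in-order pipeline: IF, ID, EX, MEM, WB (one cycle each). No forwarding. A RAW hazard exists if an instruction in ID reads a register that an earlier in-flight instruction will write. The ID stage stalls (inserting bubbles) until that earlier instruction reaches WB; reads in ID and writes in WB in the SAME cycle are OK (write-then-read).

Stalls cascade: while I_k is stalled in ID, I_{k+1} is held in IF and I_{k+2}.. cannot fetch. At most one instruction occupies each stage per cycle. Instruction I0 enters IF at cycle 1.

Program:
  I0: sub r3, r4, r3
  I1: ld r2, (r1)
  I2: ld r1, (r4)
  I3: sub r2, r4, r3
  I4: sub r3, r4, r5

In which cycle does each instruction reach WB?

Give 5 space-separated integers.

I0 sub r3 <- r4,r3: IF@1 ID@2 stall=0 (-) EX@3 MEM@4 WB@5
I1 ld r2 <- r1: IF@2 ID@3 stall=0 (-) EX@4 MEM@5 WB@6
I2 ld r1 <- r4: IF@3 ID@4 stall=0 (-) EX@5 MEM@6 WB@7
I3 sub r2 <- r4,r3: IF@4 ID@5 stall=0 (-) EX@6 MEM@7 WB@8
I4 sub r3 <- r4,r5: IF@5 ID@6 stall=0 (-) EX@7 MEM@8 WB@9

Answer: 5 6 7 8 9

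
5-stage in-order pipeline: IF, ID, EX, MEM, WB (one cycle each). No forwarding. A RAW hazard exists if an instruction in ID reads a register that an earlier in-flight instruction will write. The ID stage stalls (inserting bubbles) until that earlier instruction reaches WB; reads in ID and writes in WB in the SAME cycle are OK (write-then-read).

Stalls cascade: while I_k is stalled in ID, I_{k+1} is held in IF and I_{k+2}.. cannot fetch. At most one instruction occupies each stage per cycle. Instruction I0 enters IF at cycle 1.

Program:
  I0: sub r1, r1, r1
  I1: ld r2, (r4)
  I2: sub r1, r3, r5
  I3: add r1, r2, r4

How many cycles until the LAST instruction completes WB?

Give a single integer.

I0 sub r1 <- r1,r1: IF@1 ID@2 stall=0 (-) EX@3 MEM@4 WB@5
I1 ld r2 <- r4: IF@2 ID@3 stall=0 (-) EX@4 MEM@5 WB@6
I2 sub r1 <- r3,r5: IF@3 ID@4 stall=0 (-) EX@5 MEM@6 WB@7
I3 add r1 <- r2,r4: IF@4 ID@5 stall=1 (RAW on I1.r2 (WB@6)) EX@7 MEM@8 WB@9

Answer: 9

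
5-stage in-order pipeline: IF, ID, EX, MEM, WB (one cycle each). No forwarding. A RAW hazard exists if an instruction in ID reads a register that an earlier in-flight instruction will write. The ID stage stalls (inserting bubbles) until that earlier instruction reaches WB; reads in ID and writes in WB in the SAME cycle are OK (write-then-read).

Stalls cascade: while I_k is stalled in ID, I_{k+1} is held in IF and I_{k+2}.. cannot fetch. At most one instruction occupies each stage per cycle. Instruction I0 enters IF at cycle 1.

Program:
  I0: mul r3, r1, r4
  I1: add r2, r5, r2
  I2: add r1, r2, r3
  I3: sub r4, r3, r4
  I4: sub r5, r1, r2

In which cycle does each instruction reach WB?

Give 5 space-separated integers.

Answer: 5 6 9 10 12

Derivation:
I0 mul r3 <- r1,r4: IF@1 ID@2 stall=0 (-) EX@3 MEM@4 WB@5
I1 add r2 <- r5,r2: IF@2 ID@3 stall=0 (-) EX@4 MEM@5 WB@6
I2 add r1 <- r2,r3: IF@3 ID@4 stall=2 (RAW on I1.r2 (WB@6)) EX@7 MEM@8 WB@9
I3 sub r4 <- r3,r4: IF@4 ID@7 stall=0 (-) EX@8 MEM@9 WB@10
I4 sub r5 <- r1,r2: IF@7 ID@8 stall=1 (RAW on I2.r1 (WB@9)) EX@10 MEM@11 WB@12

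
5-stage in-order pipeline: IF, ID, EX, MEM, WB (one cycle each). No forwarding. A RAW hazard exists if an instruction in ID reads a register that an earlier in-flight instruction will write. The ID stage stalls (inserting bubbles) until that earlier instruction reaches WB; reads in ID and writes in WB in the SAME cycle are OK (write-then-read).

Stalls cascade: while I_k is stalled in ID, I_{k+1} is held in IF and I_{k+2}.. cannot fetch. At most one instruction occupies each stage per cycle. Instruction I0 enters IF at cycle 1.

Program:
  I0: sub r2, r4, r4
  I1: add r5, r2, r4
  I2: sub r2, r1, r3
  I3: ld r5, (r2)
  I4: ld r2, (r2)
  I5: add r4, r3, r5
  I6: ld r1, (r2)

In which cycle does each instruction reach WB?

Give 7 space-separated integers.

I0 sub r2 <- r4,r4: IF@1 ID@2 stall=0 (-) EX@3 MEM@4 WB@5
I1 add r5 <- r2,r4: IF@2 ID@3 stall=2 (RAW on I0.r2 (WB@5)) EX@6 MEM@7 WB@8
I2 sub r2 <- r1,r3: IF@3 ID@6 stall=0 (-) EX@7 MEM@8 WB@9
I3 ld r5 <- r2: IF@6 ID@7 stall=2 (RAW on I2.r2 (WB@9)) EX@10 MEM@11 WB@12
I4 ld r2 <- r2: IF@7 ID@10 stall=0 (-) EX@11 MEM@12 WB@13
I5 add r4 <- r3,r5: IF@10 ID@11 stall=1 (RAW on I3.r5 (WB@12)) EX@13 MEM@14 WB@15
I6 ld r1 <- r2: IF@11 ID@13 stall=0 (-) EX@14 MEM@15 WB@16

Answer: 5 8 9 12 13 15 16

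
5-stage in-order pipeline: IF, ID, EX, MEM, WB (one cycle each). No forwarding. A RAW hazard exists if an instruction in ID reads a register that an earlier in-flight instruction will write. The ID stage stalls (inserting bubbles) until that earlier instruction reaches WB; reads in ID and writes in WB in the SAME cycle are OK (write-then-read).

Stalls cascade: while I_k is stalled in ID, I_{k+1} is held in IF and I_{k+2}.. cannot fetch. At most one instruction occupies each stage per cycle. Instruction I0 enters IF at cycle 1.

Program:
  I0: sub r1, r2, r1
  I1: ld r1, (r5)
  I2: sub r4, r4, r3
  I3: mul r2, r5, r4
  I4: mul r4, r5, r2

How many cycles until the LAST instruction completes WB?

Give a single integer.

I0 sub r1 <- r2,r1: IF@1 ID@2 stall=0 (-) EX@3 MEM@4 WB@5
I1 ld r1 <- r5: IF@2 ID@3 stall=0 (-) EX@4 MEM@5 WB@6
I2 sub r4 <- r4,r3: IF@3 ID@4 stall=0 (-) EX@5 MEM@6 WB@7
I3 mul r2 <- r5,r4: IF@4 ID@5 stall=2 (RAW on I2.r4 (WB@7)) EX@8 MEM@9 WB@10
I4 mul r4 <- r5,r2: IF@5 ID@8 stall=2 (RAW on I3.r2 (WB@10)) EX@11 MEM@12 WB@13

Answer: 13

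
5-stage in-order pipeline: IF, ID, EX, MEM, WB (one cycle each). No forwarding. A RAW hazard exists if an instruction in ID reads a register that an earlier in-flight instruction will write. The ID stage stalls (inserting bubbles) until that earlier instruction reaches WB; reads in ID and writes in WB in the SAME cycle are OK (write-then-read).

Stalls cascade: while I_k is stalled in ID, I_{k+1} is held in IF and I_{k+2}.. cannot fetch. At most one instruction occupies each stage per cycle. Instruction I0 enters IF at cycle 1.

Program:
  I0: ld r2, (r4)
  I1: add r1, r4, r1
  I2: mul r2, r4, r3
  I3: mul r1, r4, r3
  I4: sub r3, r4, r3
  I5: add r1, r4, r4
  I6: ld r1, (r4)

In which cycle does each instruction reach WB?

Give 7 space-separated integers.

Answer: 5 6 7 8 9 10 11

Derivation:
I0 ld r2 <- r4: IF@1 ID@2 stall=0 (-) EX@3 MEM@4 WB@5
I1 add r1 <- r4,r1: IF@2 ID@3 stall=0 (-) EX@4 MEM@5 WB@6
I2 mul r2 <- r4,r3: IF@3 ID@4 stall=0 (-) EX@5 MEM@6 WB@7
I3 mul r1 <- r4,r3: IF@4 ID@5 stall=0 (-) EX@6 MEM@7 WB@8
I4 sub r3 <- r4,r3: IF@5 ID@6 stall=0 (-) EX@7 MEM@8 WB@9
I5 add r1 <- r4,r4: IF@6 ID@7 stall=0 (-) EX@8 MEM@9 WB@10
I6 ld r1 <- r4: IF@7 ID@8 stall=0 (-) EX@9 MEM@10 WB@11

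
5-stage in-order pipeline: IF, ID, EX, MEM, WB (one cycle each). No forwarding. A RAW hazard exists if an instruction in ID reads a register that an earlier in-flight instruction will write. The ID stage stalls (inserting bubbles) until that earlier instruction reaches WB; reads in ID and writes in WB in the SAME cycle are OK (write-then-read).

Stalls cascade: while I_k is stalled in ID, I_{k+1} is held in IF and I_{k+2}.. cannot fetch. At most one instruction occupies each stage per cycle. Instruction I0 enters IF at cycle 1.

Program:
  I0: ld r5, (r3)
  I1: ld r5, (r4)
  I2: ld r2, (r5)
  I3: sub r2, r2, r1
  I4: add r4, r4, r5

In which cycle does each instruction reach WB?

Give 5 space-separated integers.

I0 ld r5 <- r3: IF@1 ID@2 stall=0 (-) EX@3 MEM@4 WB@5
I1 ld r5 <- r4: IF@2 ID@3 stall=0 (-) EX@4 MEM@5 WB@6
I2 ld r2 <- r5: IF@3 ID@4 stall=2 (RAW on I1.r5 (WB@6)) EX@7 MEM@8 WB@9
I3 sub r2 <- r2,r1: IF@4 ID@7 stall=2 (RAW on I2.r2 (WB@9)) EX@10 MEM@11 WB@12
I4 add r4 <- r4,r5: IF@7 ID@10 stall=0 (-) EX@11 MEM@12 WB@13

Answer: 5 6 9 12 13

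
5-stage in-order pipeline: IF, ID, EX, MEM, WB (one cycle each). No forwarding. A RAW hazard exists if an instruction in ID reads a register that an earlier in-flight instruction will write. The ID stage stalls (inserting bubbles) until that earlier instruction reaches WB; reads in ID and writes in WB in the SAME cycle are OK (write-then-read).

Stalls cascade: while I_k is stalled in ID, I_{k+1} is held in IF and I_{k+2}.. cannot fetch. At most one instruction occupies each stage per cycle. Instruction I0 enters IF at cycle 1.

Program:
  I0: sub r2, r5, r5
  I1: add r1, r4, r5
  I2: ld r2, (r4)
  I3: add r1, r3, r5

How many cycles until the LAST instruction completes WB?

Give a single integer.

I0 sub r2 <- r5,r5: IF@1 ID@2 stall=0 (-) EX@3 MEM@4 WB@5
I1 add r1 <- r4,r5: IF@2 ID@3 stall=0 (-) EX@4 MEM@5 WB@6
I2 ld r2 <- r4: IF@3 ID@4 stall=0 (-) EX@5 MEM@6 WB@7
I3 add r1 <- r3,r5: IF@4 ID@5 stall=0 (-) EX@6 MEM@7 WB@8

Answer: 8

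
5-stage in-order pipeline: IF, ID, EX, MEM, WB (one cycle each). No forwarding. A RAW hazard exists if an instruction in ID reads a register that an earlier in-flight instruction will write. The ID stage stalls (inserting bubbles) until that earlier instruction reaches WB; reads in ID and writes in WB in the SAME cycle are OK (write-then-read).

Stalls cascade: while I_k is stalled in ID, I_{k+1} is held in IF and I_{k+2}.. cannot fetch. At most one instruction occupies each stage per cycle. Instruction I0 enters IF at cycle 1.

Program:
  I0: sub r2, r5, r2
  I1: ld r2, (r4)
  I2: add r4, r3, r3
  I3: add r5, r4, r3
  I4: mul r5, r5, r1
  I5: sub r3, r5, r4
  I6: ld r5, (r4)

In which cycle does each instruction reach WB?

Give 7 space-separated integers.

Answer: 5 6 7 10 13 16 17

Derivation:
I0 sub r2 <- r5,r2: IF@1 ID@2 stall=0 (-) EX@3 MEM@4 WB@5
I1 ld r2 <- r4: IF@2 ID@3 stall=0 (-) EX@4 MEM@5 WB@6
I2 add r4 <- r3,r3: IF@3 ID@4 stall=0 (-) EX@5 MEM@6 WB@7
I3 add r5 <- r4,r3: IF@4 ID@5 stall=2 (RAW on I2.r4 (WB@7)) EX@8 MEM@9 WB@10
I4 mul r5 <- r5,r1: IF@5 ID@8 stall=2 (RAW on I3.r5 (WB@10)) EX@11 MEM@12 WB@13
I5 sub r3 <- r5,r4: IF@8 ID@11 stall=2 (RAW on I4.r5 (WB@13)) EX@14 MEM@15 WB@16
I6 ld r5 <- r4: IF@11 ID@14 stall=0 (-) EX@15 MEM@16 WB@17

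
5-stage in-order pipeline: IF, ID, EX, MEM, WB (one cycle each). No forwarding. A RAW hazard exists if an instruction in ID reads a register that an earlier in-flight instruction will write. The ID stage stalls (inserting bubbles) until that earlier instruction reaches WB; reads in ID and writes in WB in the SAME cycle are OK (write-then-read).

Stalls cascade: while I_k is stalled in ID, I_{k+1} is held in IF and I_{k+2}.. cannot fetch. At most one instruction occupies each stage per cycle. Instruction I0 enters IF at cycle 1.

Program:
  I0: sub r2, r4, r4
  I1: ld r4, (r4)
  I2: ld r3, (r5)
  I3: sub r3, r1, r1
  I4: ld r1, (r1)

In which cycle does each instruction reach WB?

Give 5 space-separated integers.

Answer: 5 6 7 8 9

Derivation:
I0 sub r2 <- r4,r4: IF@1 ID@2 stall=0 (-) EX@3 MEM@4 WB@5
I1 ld r4 <- r4: IF@2 ID@3 stall=0 (-) EX@4 MEM@5 WB@6
I2 ld r3 <- r5: IF@3 ID@4 stall=0 (-) EX@5 MEM@6 WB@7
I3 sub r3 <- r1,r1: IF@4 ID@5 stall=0 (-) EX@6 MEM@7 WB@8
I4 ld r1 <- r1: IF@5 ID@6 stall=0 (-) EX@7 MEM@8 WB@9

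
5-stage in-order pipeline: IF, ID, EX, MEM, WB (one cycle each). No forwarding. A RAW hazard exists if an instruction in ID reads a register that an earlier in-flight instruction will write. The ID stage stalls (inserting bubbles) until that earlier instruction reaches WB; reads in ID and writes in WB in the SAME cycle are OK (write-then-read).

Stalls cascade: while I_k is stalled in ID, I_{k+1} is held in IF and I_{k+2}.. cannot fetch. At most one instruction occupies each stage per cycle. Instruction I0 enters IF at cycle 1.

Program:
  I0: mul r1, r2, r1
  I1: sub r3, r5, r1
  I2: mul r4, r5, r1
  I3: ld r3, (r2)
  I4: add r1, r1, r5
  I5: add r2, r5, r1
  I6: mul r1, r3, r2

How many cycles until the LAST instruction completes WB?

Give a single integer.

I0 mul r1 <- r2,r1: IF@1 ID@2 stall=0 (-) EX@3 MEM@4 WB@5
I1 sub r3 <- r5,r1: IF@2 ID@3 stall=2 (RAW on I0.r1 (WB@5)) EX@6 MEM@7 WB@8
I2 mul r4 <- r5,r1: IF@3 ID@6 stall=0 (-) EX@7 MEM@8 WB@9
I3 ld r3 <- r2: IF@6 ID@7 stall=0 (-) EX@8 MEM@9 WB@10
I4 add r1 <- r1,r5: IF@7 ID@8 stall=0 (-) EX@9 MEM@10 WB@11
I5 add r2 <- r5,r1: IF@8 ID@9 stall=2 (RAW on I4.r1 (WB@11)) EX@12 MEM@13 WB@14
I6 mul r1 <- r3,r2: IF@9 ID@12 stall=2 (RAW on I5.r2 (WB@14)) EX@15 MEM@16 WB@17

Answer: 17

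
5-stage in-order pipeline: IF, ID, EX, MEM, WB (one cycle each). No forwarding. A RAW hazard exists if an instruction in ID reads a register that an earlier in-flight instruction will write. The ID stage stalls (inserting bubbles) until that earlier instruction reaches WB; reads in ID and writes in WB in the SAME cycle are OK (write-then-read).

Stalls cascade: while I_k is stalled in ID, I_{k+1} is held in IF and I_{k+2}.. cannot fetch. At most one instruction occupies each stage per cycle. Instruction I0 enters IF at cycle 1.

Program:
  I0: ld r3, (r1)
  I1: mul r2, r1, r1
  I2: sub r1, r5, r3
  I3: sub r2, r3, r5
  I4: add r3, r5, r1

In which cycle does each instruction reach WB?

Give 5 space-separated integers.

Answer: 5 6 8 9 11

Derivation:
I0 ld r3 <- r1: IF@1 ID@2 stall=0 (-) EX@3 MEM@4 WB@5
I1 mul r2 <- r1,r1: IF@2 ID@3 stall=0 (-) EX@4 MEM@5 WB@6
I2 sub r1 <- r5,r3: IF@3 ID@4 stall=1 (RAW on I0.r3 (WB@5)) EX@6 MEM@7 WB@8
I3 sub r2 <- r3,r5: IF@4 ID@6 stall=0 (-) EX@7 MEM@8 WB@9
I4 add r3 <- r5,r1: IF@6 ID@7 stall=1 (RAW on I2.r1 (WB@8)) EX@9 MEM@10 WB@11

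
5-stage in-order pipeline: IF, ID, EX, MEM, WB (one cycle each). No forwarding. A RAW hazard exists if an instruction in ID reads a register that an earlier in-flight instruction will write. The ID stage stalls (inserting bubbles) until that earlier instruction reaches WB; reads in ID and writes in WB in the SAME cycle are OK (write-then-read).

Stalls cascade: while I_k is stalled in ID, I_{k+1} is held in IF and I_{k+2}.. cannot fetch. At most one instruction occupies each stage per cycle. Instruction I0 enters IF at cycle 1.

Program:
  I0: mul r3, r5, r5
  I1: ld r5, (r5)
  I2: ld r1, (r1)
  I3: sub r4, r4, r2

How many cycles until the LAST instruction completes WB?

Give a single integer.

Answer: 8

Derivation:
I0 mul r3 <- r5,r5: IF@1 ID@2 stall=0 (-) EX@3 MEM@4 WB@5
I1 ld r5 <- r5: IF@2 ID@3 stall=0 (-) EX@4 MEM@5 WB@6
I2 ld r1 <- r1: IF@3 ID@4 stall=0 (-) EX@5 MEM@6 WB@7
I3 sub r4 <- r4,r2: IF@4 ID@5 stall=0 (-) EX@6 MEM@7 WB@8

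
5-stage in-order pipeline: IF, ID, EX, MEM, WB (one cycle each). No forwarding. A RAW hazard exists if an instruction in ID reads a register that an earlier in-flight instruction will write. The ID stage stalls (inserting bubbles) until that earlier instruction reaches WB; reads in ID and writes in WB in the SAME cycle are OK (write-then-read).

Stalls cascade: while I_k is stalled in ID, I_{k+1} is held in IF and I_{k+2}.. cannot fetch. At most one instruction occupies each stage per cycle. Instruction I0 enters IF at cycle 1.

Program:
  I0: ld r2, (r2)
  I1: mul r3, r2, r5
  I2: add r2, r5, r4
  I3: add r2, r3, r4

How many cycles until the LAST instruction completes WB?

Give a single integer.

Answer: 11

Derivation:
I0 ld r2 <- r2: IF@1 ID@2 stall=0 (-) EX@3 MEM@4 WB@5
I1 mul r3 <- r2,r5: IF@2 ID@3 stall=2 (RAW on I0.r2 (WB@5)) EX@6 MEM@7 WB@8
I2 add r2 <- r5,r4: IF@3 ID@6 stall=0 (-) EX@7 MEM@8 WB@9
I3 add r2 <- r3,r4: IF@6 ID@7 stall=1 (RAW on I1.r3 (WB@8)) EX@9 MEM@10 WB@11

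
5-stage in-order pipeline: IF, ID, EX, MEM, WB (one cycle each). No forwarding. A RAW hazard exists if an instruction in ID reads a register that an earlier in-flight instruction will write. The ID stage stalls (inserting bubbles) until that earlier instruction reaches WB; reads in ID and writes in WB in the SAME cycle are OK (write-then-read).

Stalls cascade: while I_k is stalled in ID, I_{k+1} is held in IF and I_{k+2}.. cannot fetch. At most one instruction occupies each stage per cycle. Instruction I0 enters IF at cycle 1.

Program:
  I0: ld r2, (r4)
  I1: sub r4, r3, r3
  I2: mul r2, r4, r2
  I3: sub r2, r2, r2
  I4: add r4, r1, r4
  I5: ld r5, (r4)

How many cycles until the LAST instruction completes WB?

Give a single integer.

I0 ld r2 <- r4: IF@1 ID@2 stall=0 (-) EX@3 MEM@4 WB@5
I1 sub r4 <- r3,r3: IF@2 ID@3 stall=0 (-) EX@4 MEM@5 WB@6
I2 mul r2 <- r4,r2: IF@3 ID@4 stall=2 (RAW on I1.r4 (WB@6)) EX@7 MEM@8 WB@9
I3 sub r2 <- r2,r2: IF@4 ID@7 stall=2 (RAW on I2.r2 (WB@9)) EX@10 MEM@11 WB@12
I4 add r4 <- r1,r4: IF@7 ID@10 stall=0 (-) EX@11 MEM@12 WB@13
I5 ld r5 <- r4: IF@10 ID@11 stall=2 (RAW on I4.r4 (WB@13)) EX@14 MEM@15 WB@16

Answer: 16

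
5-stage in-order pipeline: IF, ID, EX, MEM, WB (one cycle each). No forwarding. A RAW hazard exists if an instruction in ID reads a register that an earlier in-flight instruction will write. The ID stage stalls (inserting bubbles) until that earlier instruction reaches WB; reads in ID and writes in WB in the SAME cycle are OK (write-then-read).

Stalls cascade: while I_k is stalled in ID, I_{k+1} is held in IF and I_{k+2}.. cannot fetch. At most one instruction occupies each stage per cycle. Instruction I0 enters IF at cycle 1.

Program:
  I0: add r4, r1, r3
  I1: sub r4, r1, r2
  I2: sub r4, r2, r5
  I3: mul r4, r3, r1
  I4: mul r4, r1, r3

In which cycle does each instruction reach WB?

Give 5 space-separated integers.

I0 add r4 <- r1,r3: IF@1 ID@2 stall=0 (-) EX@3 MEM@4 WB@5
I1 sub r4 <- r1,r2: IF@2 ID@3 stall=0 (-) EX@4 MEM@5 WB@6
I2 sub r4 <- r2,r5: IF@3 ID@4 stall=0 (-) EX@5 MEM@6 WB@7
I3 mul r4 <- r3,r1: IF@4 ID@5 stall=0 (-) EX@6 MEM@7 WB@8
I4 mul r4 <- r1,r3: IF@5 ID@6 stall=0 (-) EX@7 MEM@8 WB@9

Answer: 5 6 7 8 9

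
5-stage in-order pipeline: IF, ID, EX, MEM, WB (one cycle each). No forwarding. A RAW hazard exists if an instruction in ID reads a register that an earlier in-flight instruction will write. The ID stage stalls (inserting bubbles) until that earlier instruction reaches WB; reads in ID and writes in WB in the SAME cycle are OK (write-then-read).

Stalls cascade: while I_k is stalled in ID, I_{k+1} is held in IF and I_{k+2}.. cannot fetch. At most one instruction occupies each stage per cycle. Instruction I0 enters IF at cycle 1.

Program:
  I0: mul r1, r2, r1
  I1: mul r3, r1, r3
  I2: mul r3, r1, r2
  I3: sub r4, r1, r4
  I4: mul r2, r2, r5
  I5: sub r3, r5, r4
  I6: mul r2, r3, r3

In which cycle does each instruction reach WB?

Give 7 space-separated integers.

Answer: 5 8 9 10 11 13 16

Derivation:
I0 mul r1 <- r2,r1: IF@1 ID@2 stall=0 (-) EX@3 MEM@4 WB@5
I1 mul r3 <- r1,r3: IF@2 ID@3 stall=2 (RAW on I0.r1 (WB@5)) EX@6 MEM@7 WB@8
I2 mul r3 <- r1,r2: IF@3 ID@6 stall=0 (-) EX@7 MEM@8 WB@9
I3 sub r4 <- r1,r4: IF@6 ID@7 stall=0 (-) EX@8 MEM@9 WB@10
I4 mul r2 <- r2,r5: IF@7 ID@8 stall=0 (-) EX@9 MEM@10 WB@11
I5 sub r3 <- r5,r4: IF@8 ID@9 stall=1 (RAW on I3.r4 (WB@10)) EX@11 MEM@12 WB@13
I6 mul r2 <- r3,r3: IF@9 ID@11 stall=2 (RAW on I5.r3 (WB@13)) EX@14 MEM@15 WB@16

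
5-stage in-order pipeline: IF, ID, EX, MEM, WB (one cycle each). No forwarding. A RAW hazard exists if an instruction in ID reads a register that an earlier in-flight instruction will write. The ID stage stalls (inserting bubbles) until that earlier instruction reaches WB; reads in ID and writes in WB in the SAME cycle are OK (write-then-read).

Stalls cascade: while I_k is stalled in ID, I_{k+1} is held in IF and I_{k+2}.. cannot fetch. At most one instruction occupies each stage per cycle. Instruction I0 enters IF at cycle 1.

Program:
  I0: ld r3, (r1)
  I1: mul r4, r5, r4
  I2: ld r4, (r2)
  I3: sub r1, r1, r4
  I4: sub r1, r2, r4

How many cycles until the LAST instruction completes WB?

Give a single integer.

Answer: 11

Derivation:
I0 ld r3 <- r1: IF@1 ID@2 stall=0 (-) EX@3 MEM@4 WB@5
I1 mul r4 <- r5,r4: IF@2 ID@3 stall=0 (-) EX@4 MEM@5 WB@6
I2 ld r4 <- r2: IF@3 ID@4 stall=0 (-) EX@5 MEM@6 WB@7
I3 sub r1 <- r1,r4: IF@4 ID@5 stall=2 (RAW on I2.r4 (WB@7)) EX@8 MEM@9 WB@10
I4 sub r1 <- r2,r4: IF@5 ID@8 stall=0 (-) EX@9 MEM@10 WB@11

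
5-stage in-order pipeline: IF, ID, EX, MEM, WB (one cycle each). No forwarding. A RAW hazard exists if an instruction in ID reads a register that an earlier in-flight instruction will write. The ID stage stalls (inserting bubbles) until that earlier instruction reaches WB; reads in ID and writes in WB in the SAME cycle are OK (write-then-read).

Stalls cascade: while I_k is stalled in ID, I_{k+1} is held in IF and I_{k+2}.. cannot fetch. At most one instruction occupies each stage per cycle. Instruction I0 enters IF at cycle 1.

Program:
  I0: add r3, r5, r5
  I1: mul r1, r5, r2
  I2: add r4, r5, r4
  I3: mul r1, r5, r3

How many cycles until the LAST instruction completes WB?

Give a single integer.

Answer: 8

Derivation:
I0 add r3 <- r5,r5: IF@1 ID@2 stall=0 (-) EX@3 MEM@4 WB@5
I1 mul r1 <- r5,r2: IF@2 ID@3 stall=0 (-) EX@4 MEM@5 WB@6
I2 add r4 <- r5,r4: IF@3 ID@4 stall=0 (-) EX@5 MEM@6 WB@7
I3 mul r1 <- r5,r3: IF@4 ID@5 stall=0 (-) EX@6 MEM@7 WB@8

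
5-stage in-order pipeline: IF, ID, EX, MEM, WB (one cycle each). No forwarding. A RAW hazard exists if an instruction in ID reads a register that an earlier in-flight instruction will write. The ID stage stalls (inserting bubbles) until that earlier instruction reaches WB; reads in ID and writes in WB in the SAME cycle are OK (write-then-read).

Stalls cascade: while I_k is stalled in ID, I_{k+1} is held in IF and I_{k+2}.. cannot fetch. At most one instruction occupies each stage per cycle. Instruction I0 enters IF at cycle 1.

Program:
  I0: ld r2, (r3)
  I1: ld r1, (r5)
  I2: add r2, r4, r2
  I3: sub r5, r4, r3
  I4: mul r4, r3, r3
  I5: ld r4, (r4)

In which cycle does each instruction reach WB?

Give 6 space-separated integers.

Answer: 5 6 8 9 10 13

Derivation:
I0 ld r2 <- r3: IF@1 ID@2 stall=0 (-) EX@3 MEM@4 WB@5
I1 ld r1 <- r5: IF@2 ID@3 stall=0 (-) EX@4 MEM@5 WB@6
I2 add r2 <- r4,r2: IF@3 ID@4 stall=1 (RAW on I0.r2 (WB@5)) EX@6 MEM@7 WB@8
I3 sub r5 <- r4,r3: IF@4 ID@6 stall=0 (-) EX@7 MEM@8 WB@9
I4 mul r4 <- r3,r3: IF@6 ID@7 stall=0 (-) EX@8 MEM@9 WB@10
I5 ld r4 <- r4: IF@7 ID@8 stall=2 (RAW on I4.r4 (WB@10)) EX@11 MEM@12 WB@13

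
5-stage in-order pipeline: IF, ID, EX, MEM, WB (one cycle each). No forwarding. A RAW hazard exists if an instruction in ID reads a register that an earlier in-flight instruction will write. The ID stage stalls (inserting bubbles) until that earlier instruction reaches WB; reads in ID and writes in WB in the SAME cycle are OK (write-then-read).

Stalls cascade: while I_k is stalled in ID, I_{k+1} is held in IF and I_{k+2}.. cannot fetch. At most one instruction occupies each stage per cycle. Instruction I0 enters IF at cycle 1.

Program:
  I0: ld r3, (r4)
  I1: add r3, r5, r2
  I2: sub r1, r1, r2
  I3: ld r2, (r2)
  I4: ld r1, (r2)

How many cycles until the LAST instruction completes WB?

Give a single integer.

Answer: 11

Derivation:
I0 ld r3 <- r4: IF@1 ID@2 stall=0 (-) EX@3 MEM@4 WB@5
I1 add r3 <- r5,r2: IF@2 ID@3 stall=0 (-) EX@4 MEM@5 WB@6
I2 sub r1 <- r1,r2: IF@3 ID@4 stall=0 (-) EX@5 MEM@6 WB@7
I3 ld r2 <- r2: IF@4 ID@5 stall=0 (-) EX@6 MEM@7 WB@8
I4 ld r1 <- r2: IF@5 ID@6 stall=2 (RAW on I3.r2 (WB@8)) EX@9 MEM@10 WB@11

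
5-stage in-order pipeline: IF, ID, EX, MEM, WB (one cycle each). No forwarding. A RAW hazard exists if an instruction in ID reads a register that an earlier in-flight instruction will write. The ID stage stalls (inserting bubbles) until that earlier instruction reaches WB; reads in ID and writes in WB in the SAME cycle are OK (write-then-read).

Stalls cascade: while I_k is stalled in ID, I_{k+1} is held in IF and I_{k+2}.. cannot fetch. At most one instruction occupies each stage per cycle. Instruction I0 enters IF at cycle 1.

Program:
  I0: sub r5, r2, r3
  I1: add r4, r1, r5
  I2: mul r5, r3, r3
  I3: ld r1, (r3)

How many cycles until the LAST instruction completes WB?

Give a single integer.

I0 sub r5 <- r2,r3: IF@1 ID@2 stall=0 (-) EX@3 MEM@4 WB@5
I1 add r4 <- r1,r5: IF@2 ID@3 stall=2 (RAW on I0.r5 (WB@5)) EX@6 MEM@7 WB@8
I2 mul r5 <- r3,r3: IF@3 ID@6 stall=0 (-) EX@7 MEM@8 WB@9
I3 ld r1 <- r3: IF@6 ID@7 stall=0 (-) EX@8 MEM@9 WB@10

Answer: 10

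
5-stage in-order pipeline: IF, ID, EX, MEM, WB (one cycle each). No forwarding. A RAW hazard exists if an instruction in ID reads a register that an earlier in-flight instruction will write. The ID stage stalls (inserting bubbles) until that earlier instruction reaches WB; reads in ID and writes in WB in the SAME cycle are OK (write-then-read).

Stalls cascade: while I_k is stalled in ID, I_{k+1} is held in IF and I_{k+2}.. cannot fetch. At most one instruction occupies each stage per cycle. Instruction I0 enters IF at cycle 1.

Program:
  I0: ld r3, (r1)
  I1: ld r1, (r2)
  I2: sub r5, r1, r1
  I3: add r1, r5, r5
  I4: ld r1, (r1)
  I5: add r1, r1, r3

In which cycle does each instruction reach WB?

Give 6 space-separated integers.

Answer: 5 6 9 12 15 18

Derivation:
I0 ld r3 <- r1: IF@1 ID@2 stall=0 (-) EX@3 MEM@4 WB@5
I1 ld r1 <- r2: IF@2 ID@3 stall=0 (-) EX@4 MEM@5 WB@6
I2 sub r5 <- r1,r1: IF@3 ID@4 stall=2 (RAW on I1.r1 (WB@6)) EX@7 MEM@8 WB@9
I3 add r1 <- r5,r5: IF@4 ID@7 stall=2 (RAW on I2.r5 (WB@9)) EX@10 MEM@11 WB@12
I4 ld r1 <- r1: IF@7 ID@10 stall=2 (RAW on I3.r1 (WB@12)) EX@13 MEM@14 WB@15
I5 add r1 <- r1,r3: IF@10 ID@13 stall=2 (RAW on I4.r1 (WB@15)) EX@16 MEM@17 WB@18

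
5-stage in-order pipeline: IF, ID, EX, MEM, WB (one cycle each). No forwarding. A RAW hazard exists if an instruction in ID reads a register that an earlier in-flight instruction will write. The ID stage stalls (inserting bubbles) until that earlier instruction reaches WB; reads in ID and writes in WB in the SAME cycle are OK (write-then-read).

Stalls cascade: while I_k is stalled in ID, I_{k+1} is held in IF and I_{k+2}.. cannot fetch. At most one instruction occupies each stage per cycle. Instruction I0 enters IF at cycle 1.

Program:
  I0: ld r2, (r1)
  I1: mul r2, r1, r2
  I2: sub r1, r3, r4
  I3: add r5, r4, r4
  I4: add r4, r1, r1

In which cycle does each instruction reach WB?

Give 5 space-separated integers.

I0 ld r2 <- r1: IF@1 ID@2 stall=0 (-) EX@3 MEM@4 WB@5
I1 mul r2 <- r1,r2: IF@2 ID@3 stall=2 (RAW on I0.r2 (WB@5)) EX@6 MEM@7 WB@8
I2 sub r1 <- r3,r4: IF@3 ID@6 stall=0 (-) EX@7 MEM@8 WB@9
I3 add r5 <- r4,r4: IF@6 ID@7 stall=0 (-) EX@8 MEM@9 WB@10
I4 add r4 <- r1,r1: IF@7 ID@8 stall=1 (RAW on I2.r1 (WB@9)) EX@10 MEM@11 WB@12

Answer: 5 8 9 10 12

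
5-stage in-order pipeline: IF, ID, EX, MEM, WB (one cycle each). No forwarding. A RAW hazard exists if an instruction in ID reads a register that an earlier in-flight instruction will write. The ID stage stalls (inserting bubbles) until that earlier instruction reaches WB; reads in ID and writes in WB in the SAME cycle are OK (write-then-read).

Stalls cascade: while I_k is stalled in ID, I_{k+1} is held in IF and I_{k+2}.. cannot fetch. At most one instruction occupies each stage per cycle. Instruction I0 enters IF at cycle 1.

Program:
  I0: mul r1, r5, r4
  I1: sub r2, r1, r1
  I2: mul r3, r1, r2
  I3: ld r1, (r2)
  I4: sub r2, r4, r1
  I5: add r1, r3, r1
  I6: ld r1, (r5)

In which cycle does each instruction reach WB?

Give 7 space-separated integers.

I0 mul r1 <- r5,r4: IF@1 ID@2 stall=0 (-) EX@3 MEM@4 WB@5
I1 sub r2 <- r1,r1: IF@2 ID@3 stall=2 (RAW on I0.r1 (WB@5)) EX@6 MEM@7 WB@8
I2 mul r3 <- r1,r2: IF@3 ID@6 stall=2 (RAW on I1.r2 (WB@8)) EX@9 MEM@10 WB@11
I3 ld r1 <- r2: IF@6 ID@9 stall=0 (-) EX@10 MEM@11 WB@12
I4 sub r2 <- r4,r1: IF@9 ID@10 stall=2 (RAW on I3.r1 (WB@12)) EX@13 MEM@14 WB@15
I5 add r1 <- r3,r1: IF@10 ID@13 stall=0 (-) EX@14 MEM@15 WB@16
I6 ld r1 <- r5: IF@13 ID@14 stall=0 (-) EX@15 MEM@16 WB@17

Answer: 5 8 11 12 15 16 17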